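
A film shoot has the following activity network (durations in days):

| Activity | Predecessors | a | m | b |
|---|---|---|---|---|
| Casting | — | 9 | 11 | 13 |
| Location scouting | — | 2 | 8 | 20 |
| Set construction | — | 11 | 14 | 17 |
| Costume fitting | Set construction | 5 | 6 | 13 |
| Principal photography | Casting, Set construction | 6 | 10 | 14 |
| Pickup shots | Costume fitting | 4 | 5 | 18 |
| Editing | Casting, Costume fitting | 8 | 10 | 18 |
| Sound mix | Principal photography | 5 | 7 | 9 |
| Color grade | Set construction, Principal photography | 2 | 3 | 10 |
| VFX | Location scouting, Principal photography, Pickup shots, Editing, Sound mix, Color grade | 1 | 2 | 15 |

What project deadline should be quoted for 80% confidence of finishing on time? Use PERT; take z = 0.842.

te_Casting = (9 + 4·11 + 13)/6 = 66/6 = 11; σ²_Casting = ((13−9)/6)² = 0.444
te_Location scouting = (2 + 4·8 + 20)/6 = 54/6 = 9; σ²_Location scouting = ((20−2)/6)² = 9.000
te_Set construction = (11 + 4·14 + 17)/6 = 84/6 = 14; σ²_Set construction = ((17−11)/6)² = 1.000
te_Costume fitting = (5 + 4·6 + 13)/6 = 42/6 = 7; σ²_Costume fitting = ((13−5)/6)² = 1.778
te_Principal photography = (6 + 4·10 + 14)/6 = 60/6 = 10; σ²_Principal photography = ((14−6)/6)² = 1.778
te_Pickup shots = (4 + 4·5 + 18)/6 = 42/6 = 7; σ²_Pickup shots = ((18−4)/6)² = 5.444
te_Editing = (8 + 4·10 + 18)/6 = 66/6 = 11; σ²_Editing = ((18−8)/6)² = 2.778
te_Sound mix = (5 + 4·7 + 9)/6 = 42/6 = 7; σ²_Sound mix = ((9−5)/6)² = 0.444
te_Color grade = (2 + 4·3 + 10)/6 = 24/6 = 4; σ²_Color grade = ((10−2)/6)² = 1.778
te_VFX = (1 + 4·2 + 15)/6 = 24/6 = 4; σ²_VFX = ((15−1)/6)² = 5.444

Forward pass:
ES_Casting = 0; EF_Casting = 11
ES_Location scouting = 0; EF_Location scouting = 9
ES_Set construction = 0; EF_Set construction = 14
ES_Costume fitting = 14; EF_Costume fitting = 14+7 = 21
ES_Principal photography = max(EF_Casting=11, EF_Set construction=14) = 14; EF_Principal photography = 14+10 = 24
ES_Pickup shots = 21; EF_Pickup shots = 21+7 = 28
ES_Editing = max(EF_Casting=11, EF_Costume fitting=21) = 21; EF_Editing = 21+11 = 32
ES_Sound mix = 24; EF_Sound mix = 24+7 = 31
ES_Color grade = max(EF_Set construction=14, EF_Principal photography=24) = 24; EF_Color grade = 24+4 = 28
ES_VFX = max(EF_Location scouting=9, EF_Principal photography=24, EF_Pickup shots=28, EF_Editing=32, EF_Sound mix=31, EF_Color grade=28) = 32; EF_VFX = 32+4 = 36
Expected project duration μ = 36 days. Critical path: Set construction → Costume fitting → Editing → VFX.

Variance along critical path = 1.000 + 1.778 + 2.778 + 5.444 = 11.000; σ = 3.317 days.
D = μ + z·σ = 36 + 0.842·3.317 = 38.8 days

38.8 days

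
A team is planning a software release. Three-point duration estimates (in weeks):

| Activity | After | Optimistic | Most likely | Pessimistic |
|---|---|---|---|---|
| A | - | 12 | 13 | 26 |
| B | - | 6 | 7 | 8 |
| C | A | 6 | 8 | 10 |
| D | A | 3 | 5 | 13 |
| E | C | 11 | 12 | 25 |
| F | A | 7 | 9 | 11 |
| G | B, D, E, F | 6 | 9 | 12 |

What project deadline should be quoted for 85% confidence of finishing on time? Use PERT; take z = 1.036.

te_A = (12 + 4·13 + 26)/6 = 90/6 = 15; σ²_A = ((26−12)/6)² = 5.444
te_B = (6 + 4·7 + 8)/6 = 42/6 = 7; σ²_B = ((8−6)/6)² = 0.111
te_C = (6 + 4·8 + 10)/6 = 48/6 = 8; σ²_C = ((10−6)/6)² = 0.444
te_D = (3 + 4·5 + 13)/6 = 36/6 = 6; σ²_D = ((13−3)/6)² = 2.778
te_E = (11 + 4·12 + 25)/6 = 84/6 = 14; σ²_E = ((25−11)/6)² = 5.444
te_F = (7 + 4·9 + 11)/6 = 54/6 = 9; σ²_F = ((11−7)/6)² = 0.444
te_G = (6 + 4·9 + 12)/6 = 54/6 = 9; σ²_G = ((12−6)/6)² = 1.000

Forward pass:
ES_A = 0; EF_A = 15
ES_B = 0; EF_B = 7
ES_C = 15; EF_C = 15+8 = 23
ES_D = 15; EF_D = 15+6 = 21
ES_E = 23; EF_E = 23+14 = 37
ES_F = 15; EF_F = 15+9 = 24
ES_G = max(EF_B=7, EF_D=21, EF_E=37, EF_F=24) = 37; EF_G = 37+9 = 46
Expected project duration μ = 46 weeks. Critical path: A → C → E → G.

Variance along critical path = 5.444 + 0.444 + 5.444 + 1.000 = 12.333; σ = 3.512 weeks.
D = μ + z·σ = 46 + 1.036·3.512 = 49.6 weeks

49.6 weeks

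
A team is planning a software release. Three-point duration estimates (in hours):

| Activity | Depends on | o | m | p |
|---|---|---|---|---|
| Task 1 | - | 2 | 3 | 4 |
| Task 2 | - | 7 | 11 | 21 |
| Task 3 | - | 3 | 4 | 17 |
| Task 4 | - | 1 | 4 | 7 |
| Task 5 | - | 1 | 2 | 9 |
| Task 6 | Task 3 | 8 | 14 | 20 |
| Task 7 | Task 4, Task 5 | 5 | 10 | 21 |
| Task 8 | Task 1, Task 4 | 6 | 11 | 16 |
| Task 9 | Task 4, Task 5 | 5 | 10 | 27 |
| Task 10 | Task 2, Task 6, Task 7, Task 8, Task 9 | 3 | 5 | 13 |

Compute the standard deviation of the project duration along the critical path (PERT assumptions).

te_Task 1 = (2 + 4·3 + 4)/6 = 18/6 = 3; σ²_Task 1 = ((4−2)/6)² = 0.111
te_Task 2 = (7 + 4·11 + 21)/6 = 72/6 = 12; σ²_Task 2 = ((21−7)/6)² = 5.444
te_Task 3 = (3 + 4·4 + 17)/6 = 36/6 = 6; σ²_Task 3 = ((17−3)/6)² = 5.444
te_Task 4 = (1 + 4·4 + 7)/6 = 24/6 = 4; σ²_Task 4 = ((7−1)/6)² = 1.000
te_Task 5 = (1 + 4·2 + 9)/6 = 18/6 = 3; σ²_Task 5 = ((9−1)/6)² = 1.778
te_Task 6 = (8 + 4·14 + 20)/6 = 84/6 = 14; σ²_Task 6 = ((20−8)/6)² = 4.000
te_Task 7 = (5 + 4·10 + 21)/6 = 66/6 = 11; σ²_Task 7 = ((21−5)/6)² = 7.111
te_Task 8 = (6 + 4·11 + 16)/6 = 66/6 = 11; σ²_Task 8 = ((16−6)/6)² = 2.778
te_Task 9 = (5 + 4·10 + 27)/6 = 72/6 = 12; σ²_Task 9 = ((27−5)/6)² = 13.444
te_Task 10 = (3 + 4·5 + 13)/6 = 36/6 = 6; σ²_Task 10 = ((13−3)/6)² = 2.778

Forward pass:
ES_Task 1 = 0; EF_Task 1 = 3
ES_Task 2 = 0; EF_Task 2 = 12
ES_Task 3 = 0; EF_Task 3 = 6
ES_Task 4 = 0; EF_Task 4 = 4
ES_Task 5 = 0; EF_Task 5 = 3
ES_Task 6 = 6; EF_Task 6 = 6+14 = 20
ES_Task 7 = max(EF_Task 4=4, EF_Task 5=3) = 4; EF_Task 7 = 4+11 = 15
ES_Task 8 = max(EF_Task 1=3, EF_Task 4=4) = 4; EF_Task 8 = 4+11 = 15
ES_Task 9 = max(EF_Task 4=4, EF_Task 5=3) = 4; EF_Task 9 = 4+12 = 16
ES_Task 10 = max(EF_Task 2=12, EF_Task 6=20, EF_Task 7=15, EF_Task 8=15, EF_Task 9=16) = 20; EF_Task 10 = 20+6 = 26
Expected project duration μ = 26 hours. Critical path: Task 3 → Task 6 → Task 10.

Variance along critical path = 5.444 + 4.000 + 2.778 = 12.222
σ = √12.222 = 3.496 hours

3.50 hours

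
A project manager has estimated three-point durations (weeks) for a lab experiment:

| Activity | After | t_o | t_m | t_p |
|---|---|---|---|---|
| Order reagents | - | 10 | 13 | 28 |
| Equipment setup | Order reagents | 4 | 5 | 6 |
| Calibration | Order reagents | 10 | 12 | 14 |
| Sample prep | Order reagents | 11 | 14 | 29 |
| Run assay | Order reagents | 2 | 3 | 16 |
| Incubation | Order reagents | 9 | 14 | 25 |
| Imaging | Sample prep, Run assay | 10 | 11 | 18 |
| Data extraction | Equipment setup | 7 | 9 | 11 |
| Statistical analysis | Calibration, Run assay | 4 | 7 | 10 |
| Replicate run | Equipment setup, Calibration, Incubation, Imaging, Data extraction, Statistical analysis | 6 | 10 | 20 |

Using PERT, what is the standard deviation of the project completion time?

te_Order reagents = (10 + 4·13 + 28)/6 = 90/6 = 15; σ²_Order reagents = ((28−10)/6)² = 9.000
te_Equipment setup = (4 + 4·5 + 6)/6 = 30/6 = 5; σ²_Equipment setup = ((6−4)/6)² = 0.111
te_Calibration = (10 + 4·12 + 14)/6 = 72/6 = 12; σ²_Calibration = ((14−10)/6)² = 0.444
te_Sample prep = (11 + 4·14 + 29)/6 = 96/6 = 16; σ²_Sample prep = ((29−11)/6)² = 9.000
te_Run assay = (2 + 4·3 + 16)/6 = 30/6 = 5; σ²_Run assay = ((16−2)/6)² = 5.444
te_Incubation = (9 + 4·14 + 25)/6 = 90/6 = 15; σ²_Incubation = ((25−9)/6)² = 7.111
te_Imaging = (10 + 4·11 + 18)/6 = 72/6 = 12; σ²_Imaging = ((18−10)/6)² = 1.778
te_Data extraction = (7 + 4·9 + 11)/6 = 54/6 = 9; σ²_Data extraction = ((11−7)/6)² = 0.444
te_Statistical analysis = (4 + 4·7 + 10)/6 = 42/6 = 7; σ²_Statistical analysis = ((10−4)/6)² = 1.000
te_Replicate run = (6 + 4·10 + 20)/6 = 66/6 = 11; σ²_Replicate run = ((20−6)/6)² = 5.444

Forward pass:
ES_Order reagents = 0; EF_Order reagents = 15
ES_Equipment setup = 15; EF_Equipment setup = 15+5 = 20
ES_Calibration = 15; EF_Calibration = 15+12 = 27
ES_Sample prep = 15; EF_Sample prep = 15+16 = 31
ES_Run assay = 15; EF_Run assay = 15+5 = 20
ES_Incubation = 15; EF_Incubation = 15+15 = 30
ES_Imaging = max(EF_Sample prep=31, EF_Run assay=20) = 31; EF_Imaging = 31+12 = 43
ES_Data extraction = 20; EF_Data extraction = 20+9 = 29
ES_Statistical analysis = max(EF_Calibration=27, EF_Run assay=20) = 27; EF_Statistical analysis = 27+7 = 34
ES_Replicate run = max(EF_Equipment setup=20, EF_Calibration=27, EF_Incubation=30, EF_Imaging=43, EF_Data extraction=29, EF_Statistical analysis=34) = 43; EF_Replicate run = 43+11 = 54
Expected project duration μ = 54 weeks. Critical path: Order reagents → Sample prep → Imaging → Replicate run.

Variance along critical path = 9.000 + 9.000 + 1.778 + 5.444 = 25.222
σ = √25.222 = 5.022 weeks

5.02 weeks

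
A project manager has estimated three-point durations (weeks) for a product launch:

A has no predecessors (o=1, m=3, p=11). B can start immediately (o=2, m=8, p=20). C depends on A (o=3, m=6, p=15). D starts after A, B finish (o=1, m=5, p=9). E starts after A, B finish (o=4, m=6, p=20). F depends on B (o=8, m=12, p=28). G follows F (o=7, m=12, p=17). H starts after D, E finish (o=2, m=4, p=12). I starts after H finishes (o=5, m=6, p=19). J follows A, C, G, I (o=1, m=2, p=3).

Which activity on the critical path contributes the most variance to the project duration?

te_A = (1 + 4·3 + 11)/6 = 24/6 = 4; σ²_A = ((11−1)/6)² = 2.778
te_B = (2 + 4·8 + 20)/6 = 54/6 = 9; σ²_B = ((20−2)/6)² = 9.000
te_C = (3 + 4·6 + 15)/6 = 42/6 = 7; σ²_C = ((15−3)/6)² = 4.000
te_D = (1 + 4·5 + 9)/6 = 30/6 = 5; σ²_D = ((9−1)/6)² = 1.778
te_E = (4 + 4·6 + 20)/6 = 48/6 = 8; σ²_E = ((20−4)/6)² = 7.111
te_F = (8 + 4·12 + 28)/6 = 84/6 = 14; σ²_F = ((28−8)/6)² = 11.111
te_G = (7 + 4·12 + 17)/6 = 72/6 = 12; σ²_G = ((17−7)/6)² = 2.778
te_H = (2 + 4·4 + 12)/6 = 30/6 = 5; σ²_H = ((12−2)/6)² = 2.778
te_I = (5 + 4·6 + 19)/6 = 48/6 = 8; σ²_I = ((19−5)/6)² = 5.444
te_J = (1 + 4·2 + 3)/6 = 12/6 = 2; σ²_J = ((3−1)/6)² = 0.111

Forward pass:
ES_A = 0; EF_A = 4
ES_B = 0; EF_B = 9
ES_C = 4; EF_C = 4+7 = 11
ES_D = max(EF_A=4, EF_B=9) = 9; EF_D = 9+5 = 14
ES_E = max(EF_A=4, EF_B=9) = 9; EF_E = 9+8 = 17
ES_F = 9; EF_F = 9+14 = 23
ES_G = 23; EF_G = 23+12 = 35
ES_H = max(EF_D=14, EF_E=17) = 17; EF_H = 17+5 = 22
ES_I = 22; EF_I = 22+8 = 30
ES_J = max(EF_A=4, EF_C=11, EF_G=35, EF_I=30) = 35; EF_J = 35+2 = 37
Expected project duration μ = 37 weeks. Critical path: B → F → G → J.

Variances on critical path: σ²_B=9.000, σ²_F=11.111, σ²_G=2.778, σ²_J=0.111.
Largest is σ²_F = 11.111.

F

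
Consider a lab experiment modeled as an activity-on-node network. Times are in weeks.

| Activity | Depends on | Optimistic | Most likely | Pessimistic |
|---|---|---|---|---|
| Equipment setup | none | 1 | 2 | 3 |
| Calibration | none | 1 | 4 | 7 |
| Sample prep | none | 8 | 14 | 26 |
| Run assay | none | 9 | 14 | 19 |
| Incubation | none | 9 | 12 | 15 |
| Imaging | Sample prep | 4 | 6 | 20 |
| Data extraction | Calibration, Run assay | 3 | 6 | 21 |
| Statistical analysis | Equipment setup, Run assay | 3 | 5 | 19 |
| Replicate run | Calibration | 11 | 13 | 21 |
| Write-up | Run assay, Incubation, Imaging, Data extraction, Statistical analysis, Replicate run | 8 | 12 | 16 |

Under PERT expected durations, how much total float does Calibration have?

5 weeks

te_Equipment setup = (1 + 4·2 + 3)/6 = 12/6 = 2
te_Calibration = (1 + 4·4 + 7)/6 = 24/6 = 4
te_Sample prep = (8 + 4·14 + 26)/6 = 90/6 = 15
te_Run assay = (9 + 4·14 + 19)/6 = 84/6 = 14
te_Incubation = (9 + 4·12 + 15)/6 = 72/6 = 12
te_Imaging = (4 + 4·6 + 20)/6 = 48/6 = 8
te_Data extraction = (3 + 4·6 + 21)/6 = 48/6 = 8
te_Statistical analysis = (3 + 4·5 + 19)/6 = 42/6 = 7
te_Replicate run = (11 + 4·13 + 21)/6 = 84/6 = 14
te_Write-up = (8 + 4·12 + 16)/6 = 72/6 = 12

Forward pass:
ES_Equipment setup = 0; EF_Equipment setup = 2
ES_Calibration = 0; EF_Calibration = 4
ES_Sample prep = 0; EF_Sample prep = 15
ES_Run assay = 0; EF_Run assay = 14
ES_Incubation = 0; EF_Incubation = 12
ES_Imaging = 15; EF_Imaging = 15+8 = 23
ES_Data extraction = max(EF_Calibration=4, EF_Run assay=14) = 14; EF_Data extraction = 14+8 = 22
ES_Statistical analysis = max(EF_Equipment setup=2, EF_Run assay=14) = 14; EF_Statistical analysis = 14+7 = 21
ES_Replicate run = 4; EF_Replicate run = 4+14 = 18
ES_Write-up = max(EF_Run assay=14, EF_Incubation=12, EF_Imaging=23, EF_Data extraction=22, EF_Statistical analysis=21, EF_Replicate run=18) = 23; EF_Write-up = 23+12 = 35
Expected project duration μ = 35 weeks. Critical path: Sample prep → Imaging → Write-up.

Backward pass:
LF_Write-up = 35; LS_Write-up = 35−12 = 23
LF_Replicate run = LS_Write-up = 23; LS_Replicate run = 23−14 = 9
LF_Statistical analysis = LS_Write-up = 23; LS_Statistical analysis = 23−7 = 16
LF_Data extraction = LS_Write-up = 23; LS_Data extraction = 23−8 = 15
LF_Imaging = LS_Write-up = 23; LS_Imaging = 23−8 = 15
LF_Incubation = LS_Write-up = 23; LS_Incubation = 23−12 = 11
LF_Run assay = min(LS_Data extraction=15, LS_Statistical analysis=16, LS_Write-up=23) = 15; LS_Run assay = 15−14 = 1
LF_Sample prep = LS_Imaging = 15; LS_Sample prep = 15−15 = 0
LF_Calibration = min(LS_Data extraction=15, LS_Replicate run=9) = 9; LS_Calibration = 9−4 = 5
LF_Equipment setup = LS_Statistical analysis = 16; LS_Equipment setup = 16−2 = 14
Slack_Calibration = LS_Calibration − ES_Calibration = 5 − 0 = 5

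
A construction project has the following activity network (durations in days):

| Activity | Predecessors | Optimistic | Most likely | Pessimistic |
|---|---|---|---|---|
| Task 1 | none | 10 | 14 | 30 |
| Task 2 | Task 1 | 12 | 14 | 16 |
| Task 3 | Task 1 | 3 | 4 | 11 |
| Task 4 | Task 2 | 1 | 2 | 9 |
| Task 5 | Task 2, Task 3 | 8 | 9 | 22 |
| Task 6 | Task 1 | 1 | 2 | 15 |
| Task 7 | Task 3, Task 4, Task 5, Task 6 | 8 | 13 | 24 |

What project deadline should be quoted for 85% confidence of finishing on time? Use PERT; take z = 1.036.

te_Task 1 = (10 + 4·14 + 30)/6 = 96/6 = 16; σ²_Task 1 = ((30−10)/6)² = 11.111
te_Task 2 = (12 + 4·14 + 16)/6 = 84/6 = 14; σ²_Task 2 = ((16−12)/6)² = 0.444
te_Task 3 = (3 + 4·4 + 11)/6 = 30/6 = 5; σ²_Task 3 = ((11−3)/6)² = 1.778
te_Task 4 = (1 + 4·2 + 9)/6 = 18/6 = 3; σ²_Task 4 = ((9−1)/6)² = 1.778
te_Task 5 = (8 + 4·9 + 22)/6 = 66/6 = 11; σ²_Task 5 = ((22−8)/6)² = 5.444
te_Task 6 = (1 + 4·2 + 15)/6 = 24/6 = 4; σ²_Task 6 = ((15−1)/6)² = 5.444
te_Task 7 = (8 + 4·13 + 24)/6 = 84/6 = 14; σ²_Task 7 = ((24−8)/6)² = 7.111

Forward pass:
ES_Task 1 = 0; EF_Task 1 = 16
ES_Task 2 = 16; EF_Task 2 = 16+14 = 30
ES_Task 3 = 16; EF_Task 3 = 16+5 = 21
ES_Task 4 = 30; EF_Task 4 = 30+3 = 33
ES_Task 5 = max(EF_Task 2=30, EF_Task 3=21) = 30; EF_Task 5 = 30+11 = 41
ES_Task 6 = 16; EF_Task 6 = 16+4 = 20
ES_Task 7 = max(EF_Task 3=21, EF_Task 4=33, EF_Task 5=41, EF_Task 6=20) = 41; EF_Task 7 = 41+14 = 55
Expected project duration μ = 55 days. Critical path: Task 1 → Task 2 → Task 5 → Task 7.

Variance along critical path = 11.111 + 0.444 + 5.444 + 7.111 = 24.111; σ = 4.910 days.
D = μ + z·σ = 55 + 1.036·4.910 = 60.1 days

60.1 days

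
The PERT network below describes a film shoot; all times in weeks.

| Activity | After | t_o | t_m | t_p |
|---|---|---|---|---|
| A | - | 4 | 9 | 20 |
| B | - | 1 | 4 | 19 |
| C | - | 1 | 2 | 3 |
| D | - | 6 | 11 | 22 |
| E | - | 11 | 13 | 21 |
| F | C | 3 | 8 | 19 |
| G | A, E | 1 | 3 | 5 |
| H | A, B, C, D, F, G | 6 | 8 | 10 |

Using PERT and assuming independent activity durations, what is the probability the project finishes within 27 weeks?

te_A = (4 + 4·9 + 20)/6 = 60/6 = 10; σ²_A = ((20−4)/6)² = 7.111
te_B = (1 + 4·4 + 19)/6 = 36/6 = 6; σ²_B = ((19−1)/6)² = 9.000
te_C = (1 + 4·2 + 3)/6 = 12/6 = 2; σ²_C = ((3−1)/6)² = 0.111
te_D = (6 + 4·11 + 22)/6 = 72/6 = 12; σ²_D = ((22−6)/6)² = 7.111
te_E = (11 + 4·13 + 21)/6 = 84/6 = 14; σ²_E = ((21−11)/6)² = 2.778
te_F = (3 + 4·8 + 19)/6 = 54/6 = 9; σ²_F = ((19−3)/6)² = 7.111
te_G = (1 + 4·3 + 5)/6 = 18/6 = 3; σ²_G = ((5−1)/6)² = 0.444
te_H = (6 + 4·8 + 10)/6 = 48/6 = 8; σ²_H = ((10−6)/6)² = 0.444

Forward pass:
ES_A = 0; EF_A = 10
ES_B = 0; EF_B = 6
ES_C = 0; EF_C = 2
ES_D = 0; EF_D = 12
ES_E = 0; EF_E = 14
ES_F = 2; EF_F = 2+9 = 11
ES_G = max(EF_A=10, EF_E=14) = 14; EF_G = 14+3 = 17
ES_H = max(EF_A=10, EF_B=6, EF_C=2, EF_D=12, EF_F=11, EF_G=17) = 17; EF_H = 17+8 = 25
Expected project duration μ = 25 weeks. Critical path: E → G → H.

Variance along critical path = 2.778 + 0.444 + 0.444 = 3.667; σ = √3.667 = 1.915 weeks.
Z = (27 − 25) / 1.915 = 1.044
P(T ≤ 27) = Φ(1.044) ≈ 0.852

0.852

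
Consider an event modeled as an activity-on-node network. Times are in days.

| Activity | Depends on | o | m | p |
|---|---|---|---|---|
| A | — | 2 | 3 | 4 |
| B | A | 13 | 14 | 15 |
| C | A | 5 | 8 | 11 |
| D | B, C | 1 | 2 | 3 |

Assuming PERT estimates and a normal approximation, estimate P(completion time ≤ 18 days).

0.042

te_A = (2 + 4·3 + 4)/6 = 18/6 = 3; σ²_A = ((4−2)/6)² = 0.111
te_B = (13 + 4·14 + 15)/6 = 84/6 = 14; σ²_B = ((15−13)/6)² = 0.111
te_C = (5 + 4·8 + 11)/6 = 48/6 = 8; σ²_C = ((11−5)/6)² = 1.000
te_D = (1 + 4·2 + 3)/6 = 12/6 = 2; σ²_D = ((3−1)/6)² = 0.111

Forward pass:
ES_A = 0; EF_A = 3
ES_B = 3; EF_B = 3+14 = 17
ES_C = 3; EF_C = 3+8 = 11
ES_D = max(EF_B=17, EF_C=11) = 17; EF_D = 17+2 = 19
Expected project duration μ = 19 days. Critical path: A → B → D.

Variance along critical path = 0.111 + 0.111 + 0.111 = 0.333; σ = √0.333 = 0.577 days.
Z = (18 − 19) / 0.577 = -1.732
P(T ≤ 18) = Φ(-1.732) ≈ 0.042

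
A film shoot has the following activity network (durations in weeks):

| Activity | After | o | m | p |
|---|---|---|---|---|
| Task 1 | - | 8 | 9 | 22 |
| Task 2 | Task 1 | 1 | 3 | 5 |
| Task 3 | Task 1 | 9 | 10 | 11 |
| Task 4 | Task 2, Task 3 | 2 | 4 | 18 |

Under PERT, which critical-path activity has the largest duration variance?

te_Task 1 = (8 + 4·9 + 22)/6 = 66/6 = 11; σ²_Task 1 = ((22−8)/6)² = 5.444
te_Task 2 = (1 + 4·3 + 5)/6 = 18/6 = 3; σ²_Task 2 = ((5−1)/6)² = 0.444
te_Task 3 = (9 + 4·10 + 11)/6 = 60/6 = 10; σ²_Task 3 = ((11−9)/6)² = 0.111
te_Task 4 = (2 + 4·4 + 18)/6 = 36/6 = 6; σ²_Task 4 = ((18−2)/6)² = 7.111

Forward pass:
ES_Task 1 = 0; EF_Task 1 = 11
ES_Task 2 = 11; EF_Task 2 = 11+3 = 14
ES_Task 3 = 11; EF_Task 3 = 11+10 = 21
ES_Task 4 = max(EF_Task 2=14, EF_Task 3=21) = 21; EF_Task 4 = 21+6 = 27
Expected project duration μ = 27 weeks. Critical path: Task 1 → Task 3 → Task 4.

Variances on critical path: σ²_Task 1=5.444, σ²_Task 3=0.111, σ²_Task 4=7.111.
Largest is σ²_Task 4 = 7.111.

Task 4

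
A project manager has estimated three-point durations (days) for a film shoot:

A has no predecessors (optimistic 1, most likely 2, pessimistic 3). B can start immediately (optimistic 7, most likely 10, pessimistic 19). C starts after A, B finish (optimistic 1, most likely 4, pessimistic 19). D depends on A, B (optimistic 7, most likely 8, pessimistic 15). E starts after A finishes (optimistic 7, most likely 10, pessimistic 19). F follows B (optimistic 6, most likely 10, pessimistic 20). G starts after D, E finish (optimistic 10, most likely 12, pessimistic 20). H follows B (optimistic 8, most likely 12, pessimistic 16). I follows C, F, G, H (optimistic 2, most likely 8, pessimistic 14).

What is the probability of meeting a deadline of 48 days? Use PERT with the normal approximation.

0.976

te_A = (1 + 4·2 + 3)/6 = 12/6 = 2; σ²_A = ((3−1)/6)² = 0.111
te_B = (7 + 4·10 + 19)/6 = 66/6 = 11; σ²_B = ((19−7)/6)² = 4.000
te_C = (1 + 4·4 + 19)/6 = 36/6 = 6; σ²_C = ((19−1)/6)² = 9.000
te_D = (7 + 4·8 + 15)/6 = 54/6 = 9; σ²_D = ((15−7)/6)² = 1.778
te_E = (7 + 4·10 + 19)/6 = 66/6 = 11; σ²_E = ((19−7)/6)² = 4.000
te_F = (6 + 4·10 + 20)/6 = 66/6 = 11; σ²_F = ((20−6)/6)² = 5.444
te_G = (10 + 4·12 + 20)/6 = 78/6 = 13; σ²_G = ((20−10)/6)² = 2.778
te_H = (8 + 4·12 + 16)/6 = 72/6 = 12; σ²_H = ((16−8)/6)² = 1.778
te_I = (2 + 4·8 + 14)/6 = 48/6 = 8; σ²_I = ((14−2)/6)² = 4.000

Forward pass:
ES_A = 0; EF_A = 2
ES_B = 0; EF_B = 11
ES_C = max(EF_A=2, EF_B=11) = 11; EF_C = 11+6 = 17
ES_D = max(EF_A=2, EF_B=11) = 11; EF_D = 11+9 = 20
ES_E = 2; EF_E = 2+11 = 13
ES_F = 11; EF_F = 11+11 = 22
ES_G = max(EF_D=20, EF_E=13) = 20; EF_G = 20+13 = 33
ES_H = 11; EF_H = 11+12 = 23
ES_I = max(EF_C=17, EF_F=22, EF_G=33, EF_H=23) = 33; EF_I = 33+8 = 41
Expected project duration μ = 41 days. Critical path: B → D → G → I.

Variance along critical path = 4.000 + 1.778 + 2.778 + 4.000 = 12.556; σ = √12.556 = 3.543 days.
Z = (48 − 41) / 3.543 = 1.976
P(T ≤ 48) = Φ(1.976) ≈ 0.976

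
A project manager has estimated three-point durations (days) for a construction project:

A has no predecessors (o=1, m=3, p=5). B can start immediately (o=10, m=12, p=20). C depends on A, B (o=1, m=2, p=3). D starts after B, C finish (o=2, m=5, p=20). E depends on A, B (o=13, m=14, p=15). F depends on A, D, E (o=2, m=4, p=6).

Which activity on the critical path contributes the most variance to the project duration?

te_A = (1 + 4·3 + 5)/6 = 18/6 = 3; σ²_A = ((5−1)/6)² = 0.444
te_B = (10 + 4·12 + 20)/6 = 78/6 = 13; σ²_B = ((20−10)/6)² = 2.778
te_C = (1 + 4·2 + 3)/6 = 12/6 = 2; σ²_C = ((3−1)/6)² = 0.111
te_D = (2 + 4·5 + 20)/6 = 42/6 = 7; σ²_D = ((20−2)/6)² = 9.000
te_E = (13 + 4·14 + 15)/6 = 84/6 = 14; σ²_E = ((15−13)/6)² = 0.111
te_F = (2 + 4·4 + 6)/6 = 24/6 = 4; σ²_F = ((6−2)/6)² = 0.444

Forward pass:
ES_A = 0; EF_A = 3
ES_B = 0; EF_B = 13
ES_C = max(EF_A=3, EF_B=13) = 13; EF_C = 13+2 = 15
ES_D = max(EF_B=13, EF_C=15) = 15; EF_D = 15+7 = 22
ES_E = max(EF_A=3, EF_B=13) = 13; EF_E = 13+14 = 27
ES_F = max(EF_A=3, EF_D=22, EF_E=27) = 27; EF_F = 27+4 = 31
Expected project duration μ = 31 days. Critical path: B → E → F.

Variances on critical path: σ²_B=2.778, σ²_E=0.111, σ²_F=0.444.
Largest is σ²_B = 2.778.

B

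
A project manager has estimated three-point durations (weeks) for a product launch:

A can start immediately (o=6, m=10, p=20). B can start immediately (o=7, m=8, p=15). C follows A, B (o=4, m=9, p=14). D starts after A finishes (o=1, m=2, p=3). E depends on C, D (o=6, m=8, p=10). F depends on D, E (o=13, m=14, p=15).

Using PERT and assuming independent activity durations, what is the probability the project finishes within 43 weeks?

0.632

te_A = (6 + 4·10 + 20)/6 = 66/6 = 11; σ²_A = ((20−6)/6)² = 5.444
te_B = (7 + 4·8 + 15)/6 = 54/6 = 9; σ²_B = ((15−7)/6)² = 1.778
te_C = (4 + 4·9 + 14)/6 = 54/6 = 9; σ²_C = ((14−4)/6)² = 2.778
te_D = (1 + 4·2 + 3)/6 = 12/6 = 2; σ²_D = ((3−1)/6)² = 0.111
te_E = (6 + 4·8 + 10)/6 = 48/6 = 8; σ²_E = ((10−6)/6)² = 0.444
te_F = (13 + 4·14 + 15)/6 = 84/6 = 14; σ²_F = ((15−13)/6)² = 0.111

Forward pass:
ES_A = 0; EF_A = 11
ES_B = 0; EF_B = 9
ES_C = max(EF_A=11, EF_B=9) = 11; EF_C = 11+9 = 20
ES_D = 11; EF_D = 11+2 = 13
ES_E = max(EF_C=20, EF_D=13) = 20; EF_E = 20+8 = 28
ES_F = max(EF_D=13, EF_E=28) = 28; EF_F = 28+14 = 42
Expected project duration μ = 42 weeks. Critical path: A → C → E → F.

Variance along critical path = 5.444 + 2.778 + 0.444 + 0.111 = 8.778; σ = √8.778 = 2.963 weeks.
Z = (43 − 42) / 2.963 = 0.338
P(T ≤ 43) = Φ(0.338) ≈ 0.632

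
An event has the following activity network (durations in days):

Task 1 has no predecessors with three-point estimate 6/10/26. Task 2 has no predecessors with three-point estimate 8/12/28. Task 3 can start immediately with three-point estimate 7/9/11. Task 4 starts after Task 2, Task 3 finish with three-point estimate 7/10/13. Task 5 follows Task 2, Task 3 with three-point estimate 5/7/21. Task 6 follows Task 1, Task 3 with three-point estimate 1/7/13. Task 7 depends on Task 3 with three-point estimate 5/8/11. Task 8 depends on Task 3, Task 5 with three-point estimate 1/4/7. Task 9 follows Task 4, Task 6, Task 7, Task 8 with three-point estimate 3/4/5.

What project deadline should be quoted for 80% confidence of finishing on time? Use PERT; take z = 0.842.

34.7 days

te_Task 1 = (6 + 4·10 + 26)/6 = 72/6 = 12; σ²_Task 1 = ((26−6)/6)² = 11.111
te_Task 2 = (8 + 4·12 + 28)/6 = 84/6 = 14; σ²_Task 2 = ((28−8)/6)² = 11.111
te_Task 3 = (7 + 4·9 + 11)/6 = 54/6 = 9; σ²_Task 3 = ((11−7)/6)² = 0.444
te_Task 4 = (7 + 4·10 + 13)/6 = 60/6 = 10; σ²_Task 4 = ((13−7)/6)² = 1.000
te_Task 5 = (5 + 4·7 + 21)/6 = 54/6 = 9; σ²_Task 5 = ((21−5)/6)² = 7.111
te_Task 6 = (1 + 4·7 + 13)/6 = 42/6 = 7; σ²_Task 6 = ((13−1)/6)² = 4.000
te_Task 7 = (5 + 4·8 + 11)/6 = 48/6 = 8; σ²_Task 7 = ((11−5)/6)² = 1.000
te_Task 8 = (1 + 4·4 + 7)/6 = 24/6 = 4; σ²_Task 8 = ((7−1)/6)² = 1.000
te_Task 9 = (3 + 4·4 + 5)/6 = 24/6 = 4; σ²_Task 9 = ((5−3)/6)² = 0.111

Forward pass:
ES_Task 1 = 0; EF_Task 1 = 12
ES_Task 2 = 0; EF_Task 2 = 14
ES_Task 3 = 0; EF_Task 3 = 9
ES_Task 4 = max(EF_Task 2=14, EF_Task 3=9) = 14; EF_Task 4 = 14+10 = 24
ES_Task 5 = max(EF_Task 2=14, EF_Task 3=9) = 14; EF_Task 5 = 14+9 = 23
ES_Task 6 = max(EF_Task 1=12, EF_Task 3=9) = 12; EF_Task 6 = 12+7 = 19
ES_Task 7 = 9; EF_Task 7 = 9+8 = 17
ES_Task 8 = max(EF_Task 3=9, EF_Task 5=23) = 23; EF_Task 8 = 23+4 = 27
ES_Task 9 = max(EF_Task 4=24, EF_Task 6=19, EF_Task 7=17, EF_Task 8=27) = 27; EF_Task 9 = 27+4 = 31
Expected project duration μ = 31 days. Critical path: Task 2 → Task 5 → Task 8 → Task 9.

Variance along critical path = 11.111 + 7.111 + 1.000 + 0.111 = 19.333; σ = 4.397 days.
D = μ + z·σ = 31 + 0.842·4.397 = 34.7 days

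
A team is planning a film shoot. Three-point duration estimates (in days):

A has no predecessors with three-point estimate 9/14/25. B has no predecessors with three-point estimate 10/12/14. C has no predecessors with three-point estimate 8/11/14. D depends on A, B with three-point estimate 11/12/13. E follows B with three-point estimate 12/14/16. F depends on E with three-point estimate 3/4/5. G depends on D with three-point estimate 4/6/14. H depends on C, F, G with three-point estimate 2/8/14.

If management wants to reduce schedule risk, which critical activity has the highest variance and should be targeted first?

te_A = (9 + 4·14 + 25)/6 = 90/6 = 15; σ²_A = ((25−9)/6)² = 7.111
te_B = (10 + 4·12 + 14)/6 = 72/6 = 12; σ²_B = ((14−10)/6)² = 0.444
te_C = (8 + 4·11 + 14)/6 = 66/6 = 11; σ²_C = ((14−8)/6)² = 1.000
te_D = (11 + 4·12 + 13)/6 = 72/6 = 12; σ²_D = ((13−11)/6)² = 0.111
te_E = (12 + 4·14 + 16)/6 = 84/6 = 14; σ²_E = ((16−12)/6)² = 0.444
te_F = (3 + 4·4 + 5)/6 = 24/6 = 4; σ²_F = ((5−3)/6)² = 0.111
te_G = (4 + 4·6 + 14)/6 = 42/6 = 7; σ²_G = ((14−4)/6)² = 2.778
te_H = (2 + 4·8 + 14)/6 = 48/6 = 8; σ²_H = ((14−2)/6)² = 4.000

Forward pass:
ES_A = 0; EF_A = 15
ES_B = 0; EF_B = 12
ES_C = 0; EF_C = 11
ES_D = max(EF_A=15, EF_B=12) = 15; EF_D = 15+12 = 27
ES_E = 12; EF_E = 12+14 = 26
ES_F = 26; EF_F = 26+4 = 30
ES_G = 27; EF_G = 27+7 = 34
ES_H = max(EF_C=11, EF_F=30, EF_G=34) = 34; EF_H = 34+8 = 42
Expected project duration μ = 42 days. Critical path: A → D → G → H.

Variances on critical path: σ²_A=7.111, σ²_D=0.111, σ²_G=2.778, σ²_H=4.000.
Largest is σ²_A = 7.111.

A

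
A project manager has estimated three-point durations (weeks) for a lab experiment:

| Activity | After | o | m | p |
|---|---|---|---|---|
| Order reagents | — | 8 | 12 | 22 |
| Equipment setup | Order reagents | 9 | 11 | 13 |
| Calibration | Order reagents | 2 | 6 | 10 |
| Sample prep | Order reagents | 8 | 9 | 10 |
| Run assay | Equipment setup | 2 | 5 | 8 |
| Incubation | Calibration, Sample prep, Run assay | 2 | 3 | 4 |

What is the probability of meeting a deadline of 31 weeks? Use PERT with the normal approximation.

0.353

te_Order reagents = (8 + 4·12 + 22)/6 = 78/6 = 13; σ²_Order reagents = ((22−8)/6)² = 5.444
te_Equipment setup = (9 + 4·11 + 13)/6 = 66/6 = 11; σ²_Equipment setup = ((13−9)/6)² = 0.444
te_Calibration = (2 + 4·6 + 10)/6 = 36/6 = 6; σ²_Calibration = ((10−2)/6)² = 1.778
te_Sample prep = (8 + 4·9 + 10)/6 = 54/6 = 9; σ²_Sample prep = ((10−8)/6)² = 0.111
te_Run assay = (2 + 4·5 + 8)/6 = 30/6 = 5; σ²_Run assay = ((8−2)/6)² = 1.000
te_Incubation = (2 + 4·3 + 4)/6 = 18/6 = 3; σ²_Incubation = ((4−2)/6)² = 0.111

Forward pass:
ES_Order reagents = 0; EF_Order reagents = 13
ES_Equipment setup = 13; EF_Equipment setup = 13+11 = 24
ES_Calibration = 13; EF_Calibration = 13+6 = 19
ES_Sample prep = 13; EF_Sample prep = 13+9 = 22
ES_Run assay = 24; EF_Run assay = 24+5 = 29
ES_Incubation = max(EF_Calibration=19, EF_Sample prep=22, EF_Run assay=29) = 29; EF_Incubation = 29+3 = 32
Expected project duration μ = 32 weeks. Critical path: Order reagents → Equipment setup → Run assay → Incubation.

Variance along critical path = 5.444 + 0.444 + 1.000 + 0.111 = 7.000; σ = √7.000 = 2.646 weeks.
Z = (31 − 32) / 2.646 = -0.378
P(T ≤ 31) = Φ(-0.378) ≈ 0.353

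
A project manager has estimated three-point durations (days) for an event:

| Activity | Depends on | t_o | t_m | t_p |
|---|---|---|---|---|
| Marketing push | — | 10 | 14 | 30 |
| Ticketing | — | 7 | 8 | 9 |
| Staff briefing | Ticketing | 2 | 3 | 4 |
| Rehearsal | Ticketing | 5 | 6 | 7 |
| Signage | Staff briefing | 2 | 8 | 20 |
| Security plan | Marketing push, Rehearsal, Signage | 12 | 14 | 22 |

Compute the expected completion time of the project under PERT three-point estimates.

te_Marketing push = (10 + 4·14 + 30)/6 = 96/6 = 16
te_Ticketing = (7 + 4·8 + 9)/6 = 48/6 = 8
te_Staff briefing = (2 + 4·3 + 4)/6 = 18/6 = 3
te_Rehearsal = (5 + 4·6 + 7)/6 = 36/6 = 6
te_Signage = (2 + 4·8 + 20)/6 = 54/6 = 9
te_Security plan = (12 + 4·14 + 22)/6 = 90/6 = 15

Forward pass:
ES_Marketing push = 0; EF_Marketing push = 16
ES_Ticketing = 0; EF_Ticketing = 8
ES_Staff briefing = 8; EF_Staff briefing = 8+3 = 11
ES_Rehearsal = 8; EF_Rehearsal = 8+6 = 14
ES_Signage = 11; EF_Signage = 11+9 = 20
ES_Security plan = max(EF_Marketing push=16, EF_Rehearsal=14, EF_Signage=20) = 20; EF_Security plan = 20+15 = 35
Expected project duration μ = 35 days. Critical path: Ticketing → Staff briefing → Signage → Security plan.

35 days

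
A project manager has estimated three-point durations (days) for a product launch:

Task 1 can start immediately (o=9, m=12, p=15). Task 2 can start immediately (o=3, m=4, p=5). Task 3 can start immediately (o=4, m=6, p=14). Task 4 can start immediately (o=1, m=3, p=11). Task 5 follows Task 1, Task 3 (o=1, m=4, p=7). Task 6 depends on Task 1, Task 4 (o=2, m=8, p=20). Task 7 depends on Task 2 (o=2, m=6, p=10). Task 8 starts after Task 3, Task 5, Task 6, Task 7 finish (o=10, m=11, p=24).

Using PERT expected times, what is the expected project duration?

34 days

te_Task 1 = (9 + 4·12 + 15)/6 = 72/6 = 12
te_Task 2 = (3 + 4·4 + 5)/6 = 24/6 = 4
te_Task 3 = (4 + 4·6 + 14)/6 = 42/6 = 7
te_Task 4 = (1 + 4·3 + 11)/6 = 24/6 = 4
te_Task 5 = (1 + 4·4 + 7)/6 = 24/6 = 4
te_Task 6 = (2 + 4·8 + 20)/6 = 54/6 = 9
te_Task 7 = (2 + 4·6 + 10)/6 = 36/6 = 6
te_Task 8 = (10 + 4·11 + 24)/6 = 78/6 = 13

Forward pass:
ES_Task 1 = 0; EF_Task 1 = 12
ES_Task 2 = 0; EF_Task 2 = 4
ES_Task 3 = 0; EF_Task 3 = 7
ES_Task 4 = 0; EF_Task 4 = 4
ES_Task 5 = max(EF_Task 1=12, EF_Task 3=7) = 12; EF_Task 5 = 12+4 = 16
ES_Task 6 = max(EF_Task 1=12, EF_Task 4=4) = 12; EF_Task 6 = 12+9 = 21
ES_Task 7 = 4; EF_Task 7 = 4+6 = 10
ES_Task 8 = max(EF_Task 3=7, EF_Task 5=16, EF_Task 6=21, EF_Task 7=10) = 21; EF_Task 8 = 21+13 = 34
Expected project duration μ = 34 days. Critical path: Task 1 → Task 6 → Task 8.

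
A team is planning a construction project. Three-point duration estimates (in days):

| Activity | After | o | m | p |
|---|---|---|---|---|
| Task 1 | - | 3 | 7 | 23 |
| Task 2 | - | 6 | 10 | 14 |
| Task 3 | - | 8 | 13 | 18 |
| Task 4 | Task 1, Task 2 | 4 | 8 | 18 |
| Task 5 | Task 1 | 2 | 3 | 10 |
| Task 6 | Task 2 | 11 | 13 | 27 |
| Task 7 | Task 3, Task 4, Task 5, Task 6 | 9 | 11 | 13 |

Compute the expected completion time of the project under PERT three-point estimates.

te_Task 1 = (3 + 4·7 + 23)/6 = 54/6 = 9
te_Task 2 = (6 + 4·10 + 14)/6 = 60/6 = 10
te_Task 3 = (8 + 4·13 + 18)/6 = 78/6 = 13
te_Task 4 = (4 + 4·8 + 18)/6 = 54/6 = 9
te_Task 5 = (2 + 4·3 + 10)/6 = 24/6 = 4
te_Task 6 = (11 + 4·13 + 27)/6 = 90/6 = 15
te_Task 7 = (9 + 4·11 + 13)/6 = 66/6 = 11

Forward pass:
ES_Task 1 = 0; EF_Task 1 = 9
ES_Task 2 = 0; EF_Task 2 = 10
ES_Task 3 = 0; EF_Task 3 = 13
ES_Task 4 = max(EF_Task 1=9, EF_Task 2=10) = 10; EF_Task 4 = 10+9 = 19
ES_Task 5 = 9; EF_Task 5 = 9+4 = 13
ES_Task 6 = 10; EF_Task 6 = 10+15 = 25
ES_Task 7 = max(EF_Task 3=13, EF_Task 4=19, EF_Task 5=13, EF_Task 6=25) = 25; EF_Task 7 = 25+11 = 36
Expected project duration μ = 36 days. Critical path: Task 2 → Task 6 → Task 7.

36 days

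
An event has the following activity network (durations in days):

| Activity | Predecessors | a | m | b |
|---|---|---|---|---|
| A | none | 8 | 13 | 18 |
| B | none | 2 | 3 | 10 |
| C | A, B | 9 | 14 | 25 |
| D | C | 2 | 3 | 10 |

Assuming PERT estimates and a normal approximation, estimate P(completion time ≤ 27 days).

te_A = (8 + 4·13 + 18)/6 = 78/6 = 13; σ²_A = ((18−8)/6)² = 2.778
te_B = (2 + 4·3 + 10)/6 = 24/6 = 4; σ²_B = ((10−2)/6)² = 1.778
te_C = (9 + 4·14 + 25)/6 = 90/6 = 15; σ²_C = ((25−9)/6)² = 7.111
te_D = (2 + 4·3 + 10)/6 = 24/6 = 4; σ²_D = ((10−2)/6)² = 1.778

Forward pass:
ES_A = 0; EF_A = 13
ES_B = 0; EF_B = 4
ES_C = max(EF_A=13, EF_B=4) = 13; EF_C = 13+15 = 28
ES_D = 28; EF_D = 28+4 = 32
Expected project duration μ = 32 days. Critical path: A → C → D.

Variance along critical path = 2.778 + 7.111 + 1.778 = 11.667; σ = √11.667 = 3.416 days.
Z = (27 − 32) / 3.416 = -1.464
P(T ≤ 27) = Φ(-1.464) ≈ 0.072

0.072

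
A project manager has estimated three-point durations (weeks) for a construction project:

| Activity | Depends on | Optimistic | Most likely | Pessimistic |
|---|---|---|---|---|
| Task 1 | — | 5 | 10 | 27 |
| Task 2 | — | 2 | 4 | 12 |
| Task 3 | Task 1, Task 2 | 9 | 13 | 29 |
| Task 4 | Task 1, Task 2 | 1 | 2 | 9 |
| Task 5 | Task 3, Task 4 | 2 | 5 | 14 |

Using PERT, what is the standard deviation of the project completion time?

te_Task 1 = (5 + 4·10 + 27)/6 = 72/6 = 12; σ²_Task 1 = ((27−5)/6)² = 13.444
te_Task 2 = (2 + 4·4 + 12)/6 = 30/6 = 5; σ²_Task 2 = ((12−2)/6)² = 2.778
te_Task 3 = (9 + 4·13 + 29)/6 = 90/6 = 15; σ²_Task 3 = ((29−9)/6)² = 11.111
te_Task 4 = (1 + 4·2 + 9)/6 = 18/6 = 3; σ²_Task 4 = ((9−1)/6)² = 1.778
te_Task 5 = (2 + 4·5 + 14)/6 = 36/6 = 6; σ²_Task 5 = ((14−2)/6)² = 4.000

Forward pass:
ES_Task 1 = 0; EF_Task 1 = 12
ES_Task 2 = 0; EF_Task 2 = 5
ES_Task 3 = max(EF_Task 1=12, EF_Task 2=5) = 12; EF_Task 3 = 12+15 = 27
ES_Task 4 = max(EF_Task 1=12, EF_Task 2=5) = 12; EF_Task 4 = 12+3 = 15
ES_Task 5 = max(EF_Task 3=27, EF_Task 4=15) = 27; EF_Task 5 = 27+6 = 33
Expected project duration μ = 33 weeks. Critical path: Task 1 → Task 3 → Task 5.

Variance along critical path = 13.444 + 11.111 + 4.000 = 28.556
σ = √28.556 = 5.344 weeks

5.34 weeks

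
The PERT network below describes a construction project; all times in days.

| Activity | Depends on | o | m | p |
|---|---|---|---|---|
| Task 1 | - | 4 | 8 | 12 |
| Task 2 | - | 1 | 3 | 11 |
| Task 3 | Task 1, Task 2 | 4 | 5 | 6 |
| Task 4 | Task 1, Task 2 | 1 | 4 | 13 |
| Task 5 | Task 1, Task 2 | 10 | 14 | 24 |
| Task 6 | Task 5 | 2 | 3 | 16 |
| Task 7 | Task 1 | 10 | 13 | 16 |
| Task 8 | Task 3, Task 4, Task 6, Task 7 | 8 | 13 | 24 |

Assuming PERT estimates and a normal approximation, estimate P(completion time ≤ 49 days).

0.942

te_Task 1 = (4 + 4·8 + 12)/6 = 48/6 = 8; σ²_Task 1 = ((12−4)/6)² = 1.778
te_Task 2 = (1 + 4·3 + 11)/6 = 24/6 = 4; σ²_Task 2 = ((11−1)/6)² = 2.778
te_Task 3 = (4 + 4·5 + 6)/6 = 30/6 = 5; σ²_Task 3 = ((6−4)/6)² = 0.111
te_Task 4 = (1 + 4·4 + 13)/6 = 30/6 = 5; σ²_Task 4 = ((13−1)/6)² = 4.000
te_Task 5 = (10 + 4·14 + 24)/6 = 90/6 = 15; σ²_Task 5 = ((24−10)/6)² = 5.444
te_Task 6 = (2 + 4·3 + 16)/6 = 30/6 = 5; σ²_Task 6 = ((16−2)/6)² = 5.444
te_Task 7 = (10 + 4·13 + 16)/6 = 78/6 = 13; σ²_Task 7 = ((16−10)/6)² = 1.000
te_Task 8 = (8 + 4·13 + 24)/6 = 84/6 = 14; σ²_Task 8 = ((24−8)/6)² = 7.111

Forward pass:
ES_Task 1 = 0; EF_Task 1 = 8
ES_Task 2 = 0; EF_Task 2 = 4
ES_Task 3 = max(EF_Task 1=8, EF_Task 2=4) = 8; EF_Task 3 = 8+5 = 13
ES_Task 4 = max(EF_Task 1=8, EF_Task 2=4) = 8; EF_Task 4 = 8+5 = 13
ES_Task 5 = max(EF_Task 1=8, EF_Task 2=4) = 8; EF_Task 5 = 8+15 = 23
ES_Task 6 = 23; EF_Task 6 = 23+5 = 28
ES_Task 7 = 8; EF_Task 7 = 8+13 = 21
ES_Task 8 = max(EF_Task 3=13, EF_Task 4=13, EF_Task 6=28, EF_Task 7=21) = 28; EF_Task 8 = 28+14 = 42
Expected project duration μ = 42 days. Critical path: Task 1 → Task 5 → Task 6 → Task 8.

Variance along critical path = 1.778 + 5.444 + 5.444 + 7.111 = 19.778; σ = √19.778 = 4.447 days.
Z = (49 − 42) / 4.447 = 1.574
P(T ≤ 49) = Φ(1.574) ≈ 0.942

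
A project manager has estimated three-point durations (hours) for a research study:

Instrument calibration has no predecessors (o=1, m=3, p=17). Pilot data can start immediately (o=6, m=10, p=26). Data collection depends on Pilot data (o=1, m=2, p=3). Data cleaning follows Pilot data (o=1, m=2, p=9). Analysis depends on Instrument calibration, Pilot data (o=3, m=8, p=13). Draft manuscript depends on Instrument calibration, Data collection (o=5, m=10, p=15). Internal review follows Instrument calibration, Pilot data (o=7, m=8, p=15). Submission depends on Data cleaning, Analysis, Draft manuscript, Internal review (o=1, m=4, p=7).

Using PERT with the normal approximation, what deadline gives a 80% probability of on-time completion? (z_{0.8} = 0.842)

31.3 hours

te_Instrument calibration = (1 + 4·3 + 17)/6 = 30/6 = 5; σ²_Instrument calibration = ((17−1)/6)² = 7.111
te_Pilot data = (6 + 4·10 + 26)/6 = 72/6 = 12; σ²_Pilot data = ((26−6)/6)² = 11.111
te_Data collection = (1 + 4·2 + 3)/6 = 12/6 = 2; σ²_Data collection = ((3−1)/6)² = 0.111
te_Data cleaning = (1 + 4·2 + 9)/6 = 18/6 = 3; σ²_Data cleaning = ((9−1)/6)² = 1.778
te_Analysis = (3 + 4·8 + 13)/6 = 48/6 = 8; σ²_Analysis = ((13−3)/6)² = 2.778
te_Draft manuscript = (5 + 4·10 + 15)/6 = 60/6 = 10; σ²_Draft manuscript = ((15−5)/6)² = 2.778
te_Internal review = (7 + 4·8 + 15)/6 = 54/6 = 9; σ²_Internal review = ((15−7)/6)² = 1.778
te_Submission = (1 + 4·4 + 7)/6 = 24/6 = 4; σ²_Submission = ((7−1)/6)² = 1.000

Forward pass:
ES_Instrument calibration = 0; EF_Instrument calibration = 5
ES_Pilot data = 0; EF_Pilot data = 12
ES_Data collection = 12; EF_Data collection = 12+2 = 14
ES_Data cleaning = 12; EF_Data cleaning = 12+3 = 15
ES_Analysis = max(EF_Instrument calibration=5, EF_Pilot data=12) = 12; EF_Analysis = 12+8 = 20
ES_Draft manuscript = max(EF_Instrument calibration=5, EF_Data collection=14) = 14; EF_Draft manuscript = 14+10 = 24
ES_Internal review = max(EF_Instrument calibration=5, EF_Pilot data=12) = 12; EF_Internal review = 12+9 = 21
ES_Submission = max(EF_Data cleaning=15, EF_Analysis=20, EF_Draft manuscript=24, EF_Internal review=21) = 24; EF_Submission = 24+4 = 28
Expected project duration μ = 28 hours. Critical path: Pilot data → Data collection → Draft manuscript → Submission.

Variance along critical path = 11.111 + 0.111 + 2.778 + 1.000 = 15.000; σ = 3.873 hours.
D = μ + z·σ = 28 + 0.842·3.873 = 31.3 hours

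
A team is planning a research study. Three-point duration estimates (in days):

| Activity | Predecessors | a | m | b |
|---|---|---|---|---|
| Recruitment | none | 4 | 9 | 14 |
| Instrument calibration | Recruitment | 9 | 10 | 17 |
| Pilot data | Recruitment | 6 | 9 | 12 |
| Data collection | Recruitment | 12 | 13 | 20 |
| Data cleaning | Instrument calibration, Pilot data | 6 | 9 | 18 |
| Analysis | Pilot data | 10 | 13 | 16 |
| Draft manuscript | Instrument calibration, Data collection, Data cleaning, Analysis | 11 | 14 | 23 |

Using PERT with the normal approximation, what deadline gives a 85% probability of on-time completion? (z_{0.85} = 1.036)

49.1 days

te_Recruitment = (4 + 4·9 + 14)/6 = 54/6 = 9; σ²_Recruitment = ((14−4)/6)² = 2.778
te_Instrument calibration = (9 + 4·10 + 17)/6 = 66/6 = 11; σ²_Instrument calibration = ((17−9)/6)² = 1.778
te_Pilot data = (6 + 4·9 + 12)/6 = 54/6 = 9; σ²_Pilot data = ((12−6)/6)² = 1.000
te_Data collection = (12 + 4·13 + 20)/6 = 84/6 = 14; σ²_Data collection = ((20−12)/6)² = 1.778
te_Data cleaning = (6 + 4·9 + 18)/6 = 60/6 = 10; σ²_Data cleaning = ((18−6)/6)² = 4.000
te_Analysis = (10 + 4·13 + 16)/6 = 78/6 = 13; σ²_Analysis = ((16−10)/6)² = 1.000
te_Draft manuscript = (11 + 4·14 + 23)/6 = 90/6 = 15; σ²_Draft manuscript = ((23−11)/6)² = 4.000

Forward pass:
ES_Recruitment = 0; EF_Recruitment = 9
ES_Instrument calibration = 9; EF_Instrument calibration = 9+11 = 20
ES_Pilot data = 9; EF_Pilot data = 9+9 = 18
ES_Data collection = 9; EF_Data collection = 9+14 = 23
ES_Data cleaning = max(EF_Instrument calibration=20, EF_Pilot data=18) = 20; EF_Data cleaning = 20+10 = 30
ES_Analysis = 18; EF_Analysis = 18+13 = 31
ES_Draft manuscript = max(EF_Instrument calibration=20, EF_Data collection=23, EF_Data cleaning=30, EF_Analysis=31) = 31; EF_Draft manuscript = 31+15 = 46
Expected project duration μ = 46 days. Critical path: Recruitment → Pilot data → Analysis → Draft manuscript.

Variance along critical path = 2.778 + 1.000 + 1.000 + 4.000 = 8.778; σ = 2.963 days.
D = μ + z·σ = 46 + 1.036·2.963 = 49.1 days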